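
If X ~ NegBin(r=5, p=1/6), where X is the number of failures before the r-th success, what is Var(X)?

For X ~ NegBin(r=5, p=1/6), where X is the number of failures before the r-th success:
Var(X) = 150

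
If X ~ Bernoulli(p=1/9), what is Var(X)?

For X ~ Bernoulli(p=1/9):
Var(X) = \frac{8}{81}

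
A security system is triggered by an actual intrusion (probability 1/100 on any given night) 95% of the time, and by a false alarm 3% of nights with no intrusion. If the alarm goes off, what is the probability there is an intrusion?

Let D = the rare event, + = positive/flagged.
P(D) = 1/100
P(+|D) = 95/100 = 19/20
P(+|D') = 3/100
P(+) = P(+|D)P(D) + P(+|D')P(D')
     = \frac{19}{20} × \frac{1}{100} + \frac{3}{100} × \frac{99}{100}
     = \frac{49}{1250}
P(D|+) = P(+|D)P(D)/P(+) = \frac{95}{392}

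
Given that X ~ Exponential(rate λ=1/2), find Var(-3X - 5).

For X ~ Exponential(rate λ=1/2):
Var(X) = 4
Var(-3X - 5) = (-3)² × Var(X) = 9 × 4 = 36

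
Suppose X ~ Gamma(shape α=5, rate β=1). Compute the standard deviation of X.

For X ~ Gamma(shape α=5, rate β=1):
Var(X) = 5
SD(X) = √(Var(X)) = √(5) = \sqrt{5}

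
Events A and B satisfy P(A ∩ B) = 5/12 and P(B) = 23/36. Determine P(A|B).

P(A|B) = P(A ∩ B) / P(B)
= (5/12) / (23/36)
= 15/23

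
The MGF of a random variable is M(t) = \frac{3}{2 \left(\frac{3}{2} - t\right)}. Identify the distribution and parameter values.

The MGF M(t) = \frac{3}{2 \left(\frac{3}{2} - t\right)} is the standard form for the Exponential distribution.
Comparing with the known MGF formula identifies: Exponential(rate λ=3/2)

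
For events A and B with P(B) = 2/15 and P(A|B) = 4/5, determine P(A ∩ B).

By definition, P(A|B) = P(A ∩ B) / P(B)
So P(A ∩ B) = P(A|B) × P(B)
= 4/5 × 2/15
= 8/75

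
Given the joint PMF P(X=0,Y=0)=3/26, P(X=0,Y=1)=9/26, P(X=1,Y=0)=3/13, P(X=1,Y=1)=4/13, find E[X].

First find marginal of X:
P(X=0) = 6/13
P(X=1) = 7/13
E[X] = 0 × 6/13 + 1 × 7/13 = 7/13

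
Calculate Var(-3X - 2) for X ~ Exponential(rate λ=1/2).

For X ~ Exponential(rate λ=1/2):
Var(X) = 4
Var(-3X - 2) = (-3)² × Var(X) = 9 × 4 = 36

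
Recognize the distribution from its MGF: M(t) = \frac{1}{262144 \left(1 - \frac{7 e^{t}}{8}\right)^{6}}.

The MGF M(t) = \frac{1}{262144 \left(1 - \frac{7 e^{t}}{8}\right)^{6}} is the standard form for the NegativeBinomial distribution.
Comparing with the known MGF formula identifies: NegBin(r=6, p=1/8), X = failures before r-th success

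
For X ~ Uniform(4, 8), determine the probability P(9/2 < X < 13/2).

P(9/2 < X < 13/2) = ∫_{9/2}^{13/2} f(x) dx
where f(x) = \frac{1}{4}
= \frac{1}{2}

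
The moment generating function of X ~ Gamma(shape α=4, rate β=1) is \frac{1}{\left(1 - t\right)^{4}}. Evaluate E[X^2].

To find E[X^2], compute M^(2)(0):
M^(1)(t) = \frac{4}{\left(1 - t\right)^{5}}
M^(2)(t) = \frac{20}{\left(1 - t\right)^{6}}
M^(2)(0) = 20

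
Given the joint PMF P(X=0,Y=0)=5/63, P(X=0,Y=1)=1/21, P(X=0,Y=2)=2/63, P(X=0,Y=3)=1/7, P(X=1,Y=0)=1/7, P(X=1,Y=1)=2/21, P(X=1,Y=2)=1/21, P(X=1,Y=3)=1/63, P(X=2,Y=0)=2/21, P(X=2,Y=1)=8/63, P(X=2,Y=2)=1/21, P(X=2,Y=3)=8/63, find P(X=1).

P(X=1) = P(X=1,Y=0) + P(X=1,Y=1) + P(X=1,Y=2) + P(X=1,Y=3)
= 1/7 + 2/21 + 1/21 + 1/63
= 19/63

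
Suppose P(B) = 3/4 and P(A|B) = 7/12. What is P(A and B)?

By definition, P(A|B) = P(A ∩ B) / P(B)
So P(A ∩ B) = P(A|B) × P(B)
= 7/12 × 3/4
= 7/16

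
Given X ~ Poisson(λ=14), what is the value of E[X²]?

Using the identity E[X²] = Var(X) + (E[X])²:
E[X] = 14
Var(X) = 14
E[X²] = 14 + (14)²
= 210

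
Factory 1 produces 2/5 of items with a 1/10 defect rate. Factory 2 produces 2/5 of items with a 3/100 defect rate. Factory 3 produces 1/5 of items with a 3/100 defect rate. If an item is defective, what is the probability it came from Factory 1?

Using Bayes' theorem:
P(F1) = 2/5, P(D|F1) = 1/10
P(F2) = 2/5, P(D|F2) = 3/100
P(F3) = 1/5, P(D|F3) = 3/100
P(D) = P(D|F1)P(F1) + P(D|F2)P(F2) + P(D|F3)P(F3)
     = \frac{29}{500}
P(F1|D) = P(D|F1)P(F1) / P(D)
= \frac{20}{29}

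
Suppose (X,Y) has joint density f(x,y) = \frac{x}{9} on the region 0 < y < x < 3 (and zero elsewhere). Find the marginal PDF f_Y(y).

f_Y(y) = ∫_y^3 \frac{x}{9} dx = \frac{1}{2} - \frac{y^{2}}{18}
for 0 < y < 3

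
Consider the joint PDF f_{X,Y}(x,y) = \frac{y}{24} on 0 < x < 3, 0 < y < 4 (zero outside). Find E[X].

f_X(x) = ∫_0^4 \frac{y}{24} dy = \frac{1}{3}
E[X] = ∫_0^3 x × (\frac{1}{3}) dx = \frac{3}{2}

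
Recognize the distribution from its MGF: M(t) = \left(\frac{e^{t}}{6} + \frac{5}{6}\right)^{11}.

The MGF M(t) = \left(\frac{e^{t}}{6} + \frac{5}{6}\right)^{11} is the standard form for the Binomial distribution.
Comparing with the known MGF formula identifies: Binomial(n=11, p=1/6)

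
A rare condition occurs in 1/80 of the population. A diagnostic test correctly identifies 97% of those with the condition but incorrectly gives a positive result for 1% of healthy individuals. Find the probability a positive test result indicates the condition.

Let D = the rare event, + = positive/flagged.
P(D) = 1/80
P(+|D) = 97/100
P(+|D') = 1/100
P(+) = P(+|D)P(D) + P(+|D')P(D')
     = \frac{97}{100} × \frac{1}{80} + \frac{1}{100} × \frac{79}{80}
     = \frac{11}{500}
P(D|+) = P(+|D)P(D)/P(+) = \frac{97}{176}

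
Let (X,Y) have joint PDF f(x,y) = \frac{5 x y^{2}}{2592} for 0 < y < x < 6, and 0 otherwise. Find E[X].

f_X(x) = ∫_0^x \frac{5 x y^{2}}{2592} dy = \frac{5 x^{4}}{7776}
E[X] = ∫_0^6 x × (\frac{5 x^{4}}{7776}) dx = 5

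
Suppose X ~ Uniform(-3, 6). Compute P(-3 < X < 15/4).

P(-3 < X < 15/4) = ∫_{-3}^{15/4} f(x) dx
where f(x) = \frac{1}{9}
= \frac{3}{4}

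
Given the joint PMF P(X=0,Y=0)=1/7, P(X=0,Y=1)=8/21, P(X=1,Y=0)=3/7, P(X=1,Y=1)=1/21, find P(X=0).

P(X=0) = P(X=0,Y=0) + P(X=0,Y=1)
= 1/7 + 8/21
= 11/21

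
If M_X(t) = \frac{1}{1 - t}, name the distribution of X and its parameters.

The MGF M(t) = \frac{1}{1 - t} is the standard form for the Exponential distribution.
Comparing with the known MGF formula identifies: Exponential(rate λ=1)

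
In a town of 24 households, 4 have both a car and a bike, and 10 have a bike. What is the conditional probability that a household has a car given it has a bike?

P(A ∩ B) = 4/24 = 1/6
P(B) = 10/24 = 5/12
P(A|B) = P(A ∩ B) / P(B) = (1/6) / (5/12) = 2/5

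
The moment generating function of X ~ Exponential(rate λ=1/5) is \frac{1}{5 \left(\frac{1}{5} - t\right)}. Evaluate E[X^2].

To find E[X^2], compute M^(2)(0):
M^(1)(t) = \frac{1}{5 \left(\frac{1}{5} - t\right)^{2}}
M^(2)(t) = \frac{2}{5 \left(\frac{1}{5} - t\right)^{3}}
M^(2)(0) = 50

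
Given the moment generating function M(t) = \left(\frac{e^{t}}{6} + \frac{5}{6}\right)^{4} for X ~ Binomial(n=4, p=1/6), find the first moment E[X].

To find E[X], compute M^(1)(0):
M^(1)(t) = \frac{2 \left(\frac{e^{t}}{6} + \frac{5}{6}\right)^{3} e^{t}}{3}
M^(1)(0) = \frac{2}{3}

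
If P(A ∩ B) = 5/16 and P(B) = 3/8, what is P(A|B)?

P(A|B) = P(A ∩ B) / P(B)
= (5/16) / (3/8)
= 5/6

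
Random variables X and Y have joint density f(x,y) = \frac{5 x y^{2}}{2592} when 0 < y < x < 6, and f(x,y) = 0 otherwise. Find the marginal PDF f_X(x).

f_X(x) = ∫_0^x \frac{5 x y^{2}}{2592} dy = \frac{5 x^{4}}{7776}
for 0 < x < 6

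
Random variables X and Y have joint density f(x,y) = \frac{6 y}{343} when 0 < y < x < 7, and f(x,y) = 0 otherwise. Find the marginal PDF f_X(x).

f_X(x) = ∫_0^x \frac{6 y}{343} dy = \frac{3 x^{2}}{343}
for 0 < x < 7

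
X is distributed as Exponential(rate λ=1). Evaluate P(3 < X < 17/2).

P(3 < X < 17/2) = ∫_{3}^{17/2} f(x) dx
where f(x) = e^{- x}
= - \frac{1}{e^{\frac{17}{2}}} + e^{-3}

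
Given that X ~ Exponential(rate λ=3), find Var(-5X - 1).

For X ~ Exponential(rate λ=3):
Var(X) = \frac{1}{9}
Var(-5X - 1) = (-5)² × Var(X) = 25 × \frac{1}{9} = \frac{25}{9}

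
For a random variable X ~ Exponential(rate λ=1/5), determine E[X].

For X ~ Exponential(rate λ=1/5), the expected value is:
E[X] = 5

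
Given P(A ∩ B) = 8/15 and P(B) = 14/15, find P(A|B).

P(A|B) = P(A ∩ B) / P(B)
= (8/15) / (14/15)
= 4/7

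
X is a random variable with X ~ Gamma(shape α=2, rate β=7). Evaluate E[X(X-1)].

E[X(X-1)] = E[X² - X] = E[X²] - E[X]
E[X] = \frac{2}{7}
E[X²] = Var(X) + (E[X])² = \frac{2}{49} + (\frac{2}{7})² = \frac{6}{49}
E[X(X-1)] = \frac{6}{49} - \frac{2}{7} = - \frac{8}{49}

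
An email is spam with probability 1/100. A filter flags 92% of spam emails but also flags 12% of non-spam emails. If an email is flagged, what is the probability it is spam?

Let D = the rare event, + = positive/flagged.
P(D) = 1/100
P(+|D) = 92/100 = 23/25
P(+|D') = 12/100 = 3/25
P(+) = P(+|D)P(D) + P(+|D')P(D')
     = \frac{23}{25} × \frac{1}{100} + \frac{3}{25} × \frac{99}{100}
     = \frac{16}{125}
P(D|+) = P(+|D)P(D)/P(+) = \frac{23}{320}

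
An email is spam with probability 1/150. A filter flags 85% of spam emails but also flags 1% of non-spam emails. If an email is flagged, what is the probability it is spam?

Let D = the rare event, + = positive/flagged.
P(D) = 1/150
P(+|D) = 85/100 = 17/20
P(+|D') = 1/100
P(+) = P(+|D)P(D) + P(+|D')P(D')
     = \frac{17}{20} × \frac{1}{150} + \frac{1}{100} × \frac{149}{150}
     = \frac{39}{2500}
P(D|+) = P(+|D)P(D)/P(+) = \frac{85}{234}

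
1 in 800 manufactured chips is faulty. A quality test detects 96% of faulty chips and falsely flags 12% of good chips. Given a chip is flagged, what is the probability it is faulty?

Let D = the rare event, + = positive/flagged.
P(D) = 1/800
P(+|D) = 96/100 = 24/25
P(+|D') = 12/100 = 3/25
P(+) = P(+|D)P(D) + P(+|D')P(D')
     = \frac{24}{25} × \frac{1}{800} + \frac{3}{25} × \frac{799}{800}
     = \frac{2421}{20000}
P(D|+) = P(+|D)P(D)/P(+) = \frac{8}{807}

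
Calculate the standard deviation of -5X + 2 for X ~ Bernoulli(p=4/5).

For X ~ Bernoulli(p=4/5):
Var(X) = \frac{4}{25}
SD(X) = √(Var(X)) = √(\frac{4}{25}) = \frac{2}{5}
SD(-5X + 2) = |-5| × SD(X) = 5 × \frac{2}{5} = 2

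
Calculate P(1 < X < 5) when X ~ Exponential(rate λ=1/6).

P(1 < X < 5) = ∫_{1}^{5} f(x) dx
where f(x) = \frac{e^{- \frac{x}{6}}}{6}
= - \frac{1 - e^{\frac{2}{3}}}{e^{\frac{5}{6}}}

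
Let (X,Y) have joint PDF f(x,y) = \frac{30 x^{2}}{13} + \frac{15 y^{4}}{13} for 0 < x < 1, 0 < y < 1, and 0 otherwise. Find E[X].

E[X] = ∫_0^1 ∫_0^1 x × f(x,y) dy dx
= ∫_0^1 ∫_0^1 x × (\frac{30 x^{2}}{13} + \frac{15 y^{4}}{13}) dy dx
= \frac{9}{13}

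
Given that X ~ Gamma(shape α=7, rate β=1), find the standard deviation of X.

For X ~ Gamma(shape α=7, rate β=1):
Var(X) = 7
SD(X) = √(Var(X)) = √(7) = \sqrt{7}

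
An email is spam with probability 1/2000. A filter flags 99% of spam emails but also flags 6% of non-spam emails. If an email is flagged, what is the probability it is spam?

Let D = the rare event, + = positive/flagged.
P(D) = 1/2000
P(+|D) = 99/100
P(+|D') = 6/100 = 3/50
P(+) = P(+|D)P(D) + P(+|D')P(D')
     = \frac{99}{100} × \frac{1}{2000} + \frac{3}{50} × \frac{1999}{2000}
     = \frac{12093}{200000}
P(D|+) = P(+|D)P(D)/P(+) = \frac{33}{4031}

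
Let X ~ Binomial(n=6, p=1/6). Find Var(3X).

For X ~ Binomial(n=6, p=1/6):
Var(X) = \frac{5}{6}
Var(3X) = (3)² × Var(X) = 9 × \frac{5}{6} = \frac{15}{2}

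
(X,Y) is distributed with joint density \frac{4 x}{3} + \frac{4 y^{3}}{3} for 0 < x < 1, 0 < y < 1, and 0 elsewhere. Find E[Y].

E[Y] = ∫_0^1 ∫_0^1 y × f(x,y) dx dy
= \frac{3}{5}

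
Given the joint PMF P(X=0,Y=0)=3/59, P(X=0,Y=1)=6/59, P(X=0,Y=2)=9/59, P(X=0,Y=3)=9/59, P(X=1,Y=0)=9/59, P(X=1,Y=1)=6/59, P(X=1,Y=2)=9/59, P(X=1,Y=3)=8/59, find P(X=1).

P(X=1) = P(X=1,Y=0) + P(X=1,Y=1) + P(X=1,Y=2) + P(X=1,Y=3)
= 9/59 + 6/59 + 9/59 + 8/59
= 32/59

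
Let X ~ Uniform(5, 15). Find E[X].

For X ~ Uniform(5, 15), the expected value is:
E[X] = 10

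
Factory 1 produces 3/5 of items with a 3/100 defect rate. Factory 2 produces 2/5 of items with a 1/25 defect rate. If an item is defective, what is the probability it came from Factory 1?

Using Bayes' theorem:
P(F1) = 3/5, P(D|F1) = 3/100
P(F2) = 2/5, P(D|F2) = 1/25
P(D) = P(D|F1)P(F1) + P(D|F2)P(F2)
     = \frac{17}{500}
P(F1|D) = P(D|F1)P(F1) / P(D)
= \frac{9}{17}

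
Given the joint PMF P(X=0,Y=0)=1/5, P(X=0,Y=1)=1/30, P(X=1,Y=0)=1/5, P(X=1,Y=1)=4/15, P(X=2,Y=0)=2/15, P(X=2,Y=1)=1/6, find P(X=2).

P(X=2) = P(X=2,Y=0) + P(X=2,Y=1)
= 2/15 + 1/6
= 3/10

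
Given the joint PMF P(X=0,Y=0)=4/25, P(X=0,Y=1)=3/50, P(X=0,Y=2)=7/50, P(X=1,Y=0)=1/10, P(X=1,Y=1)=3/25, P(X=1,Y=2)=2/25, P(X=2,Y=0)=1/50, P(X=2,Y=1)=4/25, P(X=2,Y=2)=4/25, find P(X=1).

P(X=1) = P(X=1,Y=0) + P(X=1,Y=1) + P(X=1,Y=2)
= 1/10 + 3/25 + 2/25
= 3/10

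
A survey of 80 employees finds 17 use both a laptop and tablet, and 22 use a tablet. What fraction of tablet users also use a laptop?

P(A ∩ B) = 17/80
P(B) = 22/80 = 11/40
P(A|B) = P(A ∩ B) / P(B) = (17/80) / (11/40) = 17/22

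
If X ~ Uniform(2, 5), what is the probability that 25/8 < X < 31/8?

P(25/8 < X < 31/8) = ∫_{25/8}^{31/8} f(x) dx
where f(x) = \frac{1}{3}
= \frac{1}{4}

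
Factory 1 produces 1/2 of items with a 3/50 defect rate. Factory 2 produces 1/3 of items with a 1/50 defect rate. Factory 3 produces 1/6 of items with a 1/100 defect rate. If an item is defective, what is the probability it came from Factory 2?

Using Bayes' theorem:
P(F1) = 1/2, P(D|F1) = 3/50
P(F2) = 1/3, P(D|F2) = 1/50
P(F3) = 1/6, P(D|F3) = 1/100
P(D) = P(D|F1)P(F1) + P(D|F2)P(F2) + P(D|F3)P(F3)
     = \frac{23}{600}
P(F2|D) = P(D|F2)P(F2) / P(D)
= \frac{4}{23}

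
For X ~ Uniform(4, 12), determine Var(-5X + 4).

For X ~ Uniform(4, 12):
Var(X) = \frac{16}{3}
Var(-5X + 4) = (-5)² × Var(X) = 25 × \frac{16}{3} = \frac{400}{3}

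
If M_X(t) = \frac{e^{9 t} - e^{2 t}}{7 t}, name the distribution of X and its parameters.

The MGF M(t) = \frac{e^{9 t} - e^{2 t}}{7 t} is the standard form for the Uniform distribution.
Comparing with the known MGF formula identifies: Uniform(2, 9)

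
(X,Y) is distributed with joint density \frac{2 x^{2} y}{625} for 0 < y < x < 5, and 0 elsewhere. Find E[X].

f_X(x) = ∫_0^x \frac{2 x^{2} y}{625} dy = \frac{x^{4}}{625}
E[X] = ∫_0^5 x × (\frac{x^{4}}{625}) dx = \frac{25}{6}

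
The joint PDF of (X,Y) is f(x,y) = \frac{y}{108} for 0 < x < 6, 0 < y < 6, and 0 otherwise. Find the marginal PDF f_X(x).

f_X(x) = ∫_0^6 f(x,y) dy
= ∫_0^6 \frac{y}{108} dy
= \frac{1}{6} for 0 < x < 6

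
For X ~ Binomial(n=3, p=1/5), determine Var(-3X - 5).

For X ~ Binomial(n=3, p=1/5):
Var(X) = \frac{12}{25}
Var(-3X - 5) = (-3)² × Var(X) = 9 × \frac{12}{25} = \frac{108}{25}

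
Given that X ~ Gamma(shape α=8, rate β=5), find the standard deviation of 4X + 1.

For X ~ Gamma(shape α=8, rate β=5):
Var(X) = \frac{8}{25}
SD(X) = √(Var(X)) = √(\frac{8}{25}) = \frac{2 \sqrt{2}}{5}
SD(4X + 1) = |4| × SD(X) = 4 × \frac{2 \sqrt{2}}{5} = \frac{8 \sqrt{2}}{5}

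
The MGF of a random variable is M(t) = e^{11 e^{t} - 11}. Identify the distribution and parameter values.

The MGF M(t) = e^{11 e^{t} - 11} is the standard form for the Poisson distribution.
Comparing with the known MGF formula identifies: Poisson(λ=11)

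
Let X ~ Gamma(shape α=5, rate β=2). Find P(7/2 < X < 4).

P(7/2 < X < 4) = ∫_{7/2}^{4} f(x) dx
where f(x) = \frac{4 x^{4} e^{- 2 x}}{3}
= \frac{-7128 + 4553 e}{24 e^{8}}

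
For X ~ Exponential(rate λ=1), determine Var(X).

For X ~ Exponential(rate λ=1):
Var(X) = 1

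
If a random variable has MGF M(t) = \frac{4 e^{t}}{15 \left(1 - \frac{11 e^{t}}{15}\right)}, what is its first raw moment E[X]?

To find E[X], compute M^(1)(0):
M^(1)(t) = \frac{4 e^{t}}{15 \left(1 - \frac{11 e^{t}}{15}\right)} + \frac{44 e^{2 t}}{225 \left(1 - \frac{11 e^{t}}{15}\right)^{2}}
M^(1)(0) = \frac{15}{4}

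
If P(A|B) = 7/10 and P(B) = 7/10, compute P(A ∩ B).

By definition, P(A|B) = P(A ∩ B) / P(B)
So P(A ∩ B) = P(A|B) × P(B)
= 7/10 × 7/10
= 49/100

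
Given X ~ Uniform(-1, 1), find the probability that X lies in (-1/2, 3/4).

P(-1/2 < X < 3/4) = ∫_{-1/2}^{3/4} f(x) dx
where f(x) = \frac{1}{2}
= \frac{5}{8}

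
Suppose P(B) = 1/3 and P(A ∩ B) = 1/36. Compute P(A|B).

P(A|B) = P(A ∩ B) / P(B)
= (1/36) / (1/3)
= 1/12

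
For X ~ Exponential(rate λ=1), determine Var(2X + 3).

For X ~ Exponential(rate λ=1):
Var(X) = 1
Var(2X + 3) = (2)² × Var(X) = 4 × 1 = 4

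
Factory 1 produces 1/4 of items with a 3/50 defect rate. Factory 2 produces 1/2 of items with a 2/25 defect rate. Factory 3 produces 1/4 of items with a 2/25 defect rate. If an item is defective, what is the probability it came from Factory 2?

Using Bayes' theorem:
P(F1) = 1/4, P(D|F1) = 3/50
P(F2) = 1/2, P(D|F2) = 2/25
P(F3) = 1/4, P(D|F3) = 2/25
P(D) = P(D|F1)P(F1) + P(D|F2)P(F2) + P(D|F3)P(F3)
     = \frac{3}{40}
P(F2|D) = P(D|F2)P(F2) / P(D)
= \frac{8}{15}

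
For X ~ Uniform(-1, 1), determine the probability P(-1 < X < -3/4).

P(-1 < X < -3/4) = ∫_{-1}^{-3/4} f(x) dx
where f(x) = \frac{1}{2}
= \frac{1}{8}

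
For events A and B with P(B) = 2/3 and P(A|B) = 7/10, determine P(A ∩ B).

By definition, P(A|B) = P(A ∩ B) / P(B)
So P(A ∩ B) = P(A|B) × P(B)
= 7/10 × 2/3
= 7/15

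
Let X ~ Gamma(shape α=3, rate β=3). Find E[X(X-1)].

E[X(X-1)] = E[X² - X] = E[X²] - E[X]
E[X] = 1
E[X²] = Var(X) + (E[X])² = \frac{1}{3} + (1)² = \frac{4}{3}
E[X(X-1)] = \frac{4}{3} - 1 = \frac{1}{3}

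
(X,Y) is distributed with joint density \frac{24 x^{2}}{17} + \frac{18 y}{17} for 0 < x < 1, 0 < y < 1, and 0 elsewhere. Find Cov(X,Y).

E[XY] = ∫∫ xy × f(x,y) dx dy = \frac{6}{17}
E[X] = \frac{21}{34}
E[Y] = \frac{10}{17}
Cov(X,Y) = E[XY] - E[X]E[Y] = - \frac{3}{289}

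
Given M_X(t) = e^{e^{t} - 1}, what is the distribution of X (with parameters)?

The MGF M(t) = e^{e^{t} - 1} is the standard form for the Poisson distribution.
Comparing with the known MGF formula identifies: Poisson(λ=1)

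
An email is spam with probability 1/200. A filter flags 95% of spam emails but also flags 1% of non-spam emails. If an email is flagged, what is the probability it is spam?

Let D = the rare event, + = positive/flagged.
P(D) = 1/200
P(+|D) = 95/100 = 19/20
P(+|D') = 1/100
P(+) = P(+|D)P(D) + P(+|D')P(D')
     = \frac{19}{20} × \frac{1}{200} + \frac{1}{100} × \frac{199}{200}
     = \frac{147}{10000}
P(D|+) = P(+|D)P(D)/P(+) = \frac{95}{294}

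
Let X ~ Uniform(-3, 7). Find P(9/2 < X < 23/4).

P(9/2 < X < 23/4) = ∫_{9/2}^{23/4} f(x) dx
where f(x) = \frac{1}{10}
= \frac{1}{8}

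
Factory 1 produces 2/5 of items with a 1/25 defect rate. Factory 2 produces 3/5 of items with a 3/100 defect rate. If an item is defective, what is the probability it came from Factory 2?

Using Bayes' theorem:
P(F1) = 2/5, P(D|F1) = 1/25
P(F2) = 3/5, P(D|F2) = 3/100
P(D) = P(D|F1)P(F1) + P(D|F2)P(F2)
     = \frac{17}{500}
P(F2|D) = P(D|F2)P(F2) / P(D)
= \frac{9}{17}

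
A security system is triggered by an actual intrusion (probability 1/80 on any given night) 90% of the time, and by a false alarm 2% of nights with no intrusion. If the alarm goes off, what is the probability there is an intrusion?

Let D = the rare event, + = positive/flagged.
P(D) = 1/80
P(+|D) = 90/100 = 9/10
P(+|D') = 2/100 = 1/50
P(+) = P(+|D)P(D) + P(+|D')P(D')
     = \frac{9}{10} × \frac{1}{80} + \frac{1}{50} × \frac{79}{80}
     = \frac{31}{1000}
P(D|+) = P(+|D)P(D)/P(+) = \frac{45}{124}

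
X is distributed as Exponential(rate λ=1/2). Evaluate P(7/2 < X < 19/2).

P(7/2 < X < 19/2) = ∫_{7/2}^{19/2} f(x) dx
where f(x) = \frac{e^{- \frac{x}{2}}}{2}
= - \frac{1 - e^{3}}{e^{\frac{19}{4}}}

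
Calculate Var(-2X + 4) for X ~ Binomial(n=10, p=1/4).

For X ~ Binomial(n=10, p=1/4):
Var(X) = \frac{15}{8}
Var(-2X + 4) = (-2)² × Var(X) = 4 × \frac{15}{8} = \frac{15}{2}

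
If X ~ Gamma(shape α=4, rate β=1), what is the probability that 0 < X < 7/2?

P(0 < X < 7/2) = ∫_{0}^{7/2} f(x) dx
where f(x) = \frac{x^{3} e^{- x}}{6}
= 1 - \frac{853}{48 e^{\frac{7}{2}}}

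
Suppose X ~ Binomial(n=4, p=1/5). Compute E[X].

For X ~ Binomial(n=4, p=1/5), the expected value is:
E[X] = \frac{4}{5}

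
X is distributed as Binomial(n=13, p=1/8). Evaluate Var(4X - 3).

For X ~ Binomial(n=13, p=1/8):
Var(X) = \frac{91}{64}
Var(4X - 3) = (4)² × Var(X) = 16 × \frac{91}{64} = \frac{91}{4}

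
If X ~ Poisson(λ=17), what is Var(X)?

For X ~ Poisson(λ=17):
Var(X) = 17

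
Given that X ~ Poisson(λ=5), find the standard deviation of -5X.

For X ~ Poisson(λ=5):
Var(X) = 5
SD(X) = √(Var(X)) = √(5) = \sqrt{5}
SD(-5X) = |-5| × SD(X) = 5 × \sqrt{5} = 5 \sqrt{5}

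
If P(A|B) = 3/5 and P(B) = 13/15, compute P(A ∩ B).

By definition, P(A|B) = P(A ∩ B) / P(B)
So P(A ∩ B) = P(A|B) × P(B)
= 3/5 × 13/15
= 13/25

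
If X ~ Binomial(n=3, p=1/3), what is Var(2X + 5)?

For X ~ Binomial(n=3, p=1/3):
Var(X) = \frac{2}{3}
Var(2X + 5) = (2)² × Var(X) = 4 × \frac{2}{3} = \frac{8}{3}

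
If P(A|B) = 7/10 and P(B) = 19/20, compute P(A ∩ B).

By definition, P(A|B) = P(A ∩ B) / P(B)
So P(A ∩ B) = P(A|B) × P(B)
= 7/10 × 19/20
= 133/200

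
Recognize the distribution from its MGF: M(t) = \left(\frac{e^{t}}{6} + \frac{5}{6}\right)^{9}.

The MGF M(t) = \left(\frac{e^{t}}{6} + \frac{5}{6}\right)^{9} is the standard form for the Binomial distribution.
Comparing with the known MGF formula identifies: Binomial(n=9, p=1/6)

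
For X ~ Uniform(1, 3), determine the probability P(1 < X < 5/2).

P(1 < X < 5/2) = ∫_{1}^{5/2} f(x) dx
where f(x) = \frac{1}{2}
= \frac{3}{4}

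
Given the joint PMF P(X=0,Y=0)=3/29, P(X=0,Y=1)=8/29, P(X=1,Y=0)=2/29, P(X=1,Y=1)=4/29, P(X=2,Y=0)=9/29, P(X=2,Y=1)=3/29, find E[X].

First find marginal of X:
P(X=0) = 11/29
P(X=1) = 6/29
P(X=2) = 12/29
E[X] = 0 × 11/29 + 1 × 6/29 + 2 × 12/29 = 30/29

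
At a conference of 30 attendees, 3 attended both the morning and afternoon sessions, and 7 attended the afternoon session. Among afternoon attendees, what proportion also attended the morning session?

P(A ∩ B) = 3/30 = 1/10
P(B) = 7/30
P(A|B) = P(A ∩ B) / P(B) = (1/10) / (7/30) = 3/7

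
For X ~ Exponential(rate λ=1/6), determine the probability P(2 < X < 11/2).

P(2 < X < 11/2) = ∫_{2}^{11/2} f(x) dx
where f(x) = \frac{e^{- \frac{x}{6}}}{6}
= - \frac{1}{e^{\frac{11}{12}}} + e^{- \frac{1}{3}}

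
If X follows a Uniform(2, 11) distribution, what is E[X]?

For X ~ Uniform(2, 11), the expected value is:
E[X] = \frac{13}{2}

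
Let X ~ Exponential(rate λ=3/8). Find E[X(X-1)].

E[X(X-1)] = E[X² - X] = E[X²] - E[X]
E[X] = \frac{8}{3}
E[X²] = Var(X) + (E[X])² = \frac{64}{9} + (\frac{8}{3})² = \frac{128}{9}
E[X(X-1)] = \frac{128}{9} - \frac{8}{3} = \frac{104}{9}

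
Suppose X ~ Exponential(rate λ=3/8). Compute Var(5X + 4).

For X ~ Exponential(rate λ=3/8):
Var(X) = \frac{64}{9}
Var(5X + 4) = (5)² × Var(X) = 25 × \frac{64}{9} = \frac{1600}{9}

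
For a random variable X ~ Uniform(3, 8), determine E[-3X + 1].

For X ~ Uniform(3, 8):
E[X] = \frac{11}{2}
E[-3X + 1] = -3 × E[X] + 1 = - \frac{31}{2}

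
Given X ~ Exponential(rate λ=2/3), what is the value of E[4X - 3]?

For X ~ Exponential(rate λ=2/3):
E[X] = \frac{3}{2}
E[4X - 3] = 4 × E[X] - 3 = 3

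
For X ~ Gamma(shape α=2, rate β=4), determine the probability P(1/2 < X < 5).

P(1/2 < X < 5) = ∫_{1/2}^{5} f(x) dx
where f(x) = 16 x e^{- 4 x}
= \frac{3 \left(-7 + e^{18}\right)}{e^{20}}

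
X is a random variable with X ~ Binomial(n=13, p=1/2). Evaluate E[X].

For X ~ Binomial(n=13, p=1/2), the expected value is:
E[X] = \frac{13}{2}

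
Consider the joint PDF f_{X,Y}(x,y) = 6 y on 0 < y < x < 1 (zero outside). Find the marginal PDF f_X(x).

f_X(x) = ∫_0^x 6 y dy = 3 x^{2}
for 0 < x < 1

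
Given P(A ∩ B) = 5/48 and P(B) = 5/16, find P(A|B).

P(A|B) = P(A ∩ B) / P(B)
= (5/48) / (5/16)
= 1/3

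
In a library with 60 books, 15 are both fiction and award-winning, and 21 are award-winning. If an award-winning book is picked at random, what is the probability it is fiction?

P(A ∩ B) = 15/60 = 1/4
P(B) = 21/60 = 7/20
P(A|B) = P(A ∩ B) / P(B) = (1/4) / (7/20) = 5/7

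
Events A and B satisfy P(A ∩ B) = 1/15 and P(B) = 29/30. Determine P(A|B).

P(A|B) = P(A ∩ B) / P(B)
= (1/15) / (29/30)
= 2/29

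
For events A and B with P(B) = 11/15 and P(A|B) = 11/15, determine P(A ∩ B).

By definition, P(A|B) = P(A ∩ B) / P(B)
So P(A ∩ B) = P(A|B) × P(B)
= 11/15 × 11/15
= 121/225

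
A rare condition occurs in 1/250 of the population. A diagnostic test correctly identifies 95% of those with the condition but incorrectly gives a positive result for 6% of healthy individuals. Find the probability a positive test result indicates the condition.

Let D = the rare event, + = positive/flagged.
P(D) = 1/250
P(+|D) = 95/100 = 19/20
P(+|D') = 6/100 = 3/50
P(+) = P(+|D)P(D) + P(+|D')P(D')
     = \frac{19}{20} × \frac{1}{250} + \frac{3}{50} × \frac{249}{250}
     = \frac{1589}{25000}
P(D|+) = P(+|D)P(D)/P(+) = \frac{95}{1589}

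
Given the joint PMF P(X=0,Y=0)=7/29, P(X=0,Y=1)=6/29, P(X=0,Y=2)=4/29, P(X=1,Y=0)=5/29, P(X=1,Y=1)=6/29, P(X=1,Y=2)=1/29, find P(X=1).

P(X=1) = P(X=1,Y=0) + P(X=1,Y=1) + P(X=1,Y=2)
= 5/29 + 6/29 + 1/29
= 12/29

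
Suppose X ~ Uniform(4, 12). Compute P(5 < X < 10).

P(5 < X < 10) = ∫_{5}^{10} f(x) dx
where f(x) = \frac{1}{8}
= \frac{5}{8}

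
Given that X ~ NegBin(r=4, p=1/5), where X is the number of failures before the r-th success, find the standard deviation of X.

For X ~ NegBin(r=4, p=1/5), where X is the number of failures before the r-th success:
Var(X) = 80
SD(X) = √(Var(X)) = √(80) = 4 \sqrt{5}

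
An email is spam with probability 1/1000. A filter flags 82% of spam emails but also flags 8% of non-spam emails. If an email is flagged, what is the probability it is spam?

Let D = the rare event, + = positive/flagged.
P(D) = 1/1000
P(+|D) = 82/100 = 41/50
P(+|D') = 8/100 = 2/25
P(+) = P(+|D)P(D) + P(+|D')P(D')
     = \frac{41}{50} × \frac{1}{1000} + \frac{2}{25} × \frac{999}{1000}
     = \frac{4037}{50000}
P(D|+) = P(+|D)P(D)/P(+) = \frac{41}{4037}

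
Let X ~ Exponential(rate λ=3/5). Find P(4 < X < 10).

P(4 < X < 10) = ∫_{4}^{10} f(x) dx
where f(x) = \frac{3 e^{- \frac{3 x}{5}}}{5}
= - \frac{1}{e^{6}} + e^{- \frac{12}{5}}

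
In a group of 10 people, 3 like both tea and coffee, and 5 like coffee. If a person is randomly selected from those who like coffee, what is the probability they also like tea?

P(A ∩ B) = 3/10
P(B) = 5/10 = 1/2
P(A|B) = P(A ∩ B) / P(B) = (3/10) / (1/2) = 3/5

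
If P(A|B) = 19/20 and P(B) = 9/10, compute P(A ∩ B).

By definition, P(A|B) = P(A ∩ B) / P(B)
So P(A ∩ B) = P(A|B) × P(B)
= 19/20 × 9/10
= 171/200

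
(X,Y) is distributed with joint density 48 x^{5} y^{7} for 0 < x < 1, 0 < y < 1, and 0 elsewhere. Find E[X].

E[X] = ∫_0^1 ∫_0^1 x × f(x,y) dy dx
= ∫_0^1 ∫_0^1 x × (48 x^{5} y^{7}) dy dx
= \frac{6}{7}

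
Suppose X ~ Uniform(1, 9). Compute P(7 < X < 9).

P(7 < X < 9) = ∫_{7}^{9} f(x) dx
where f(x) = \frac{1}{8}
= \frac{1}{4}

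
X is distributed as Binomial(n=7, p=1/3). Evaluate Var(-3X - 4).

For X ~ Binomial(n=7, p=1/3):
Var(X) = \frac{14}{9}
Var(-3X - 4) = (-3)² × Var(X) = 9 × \frac{14}{9} = 14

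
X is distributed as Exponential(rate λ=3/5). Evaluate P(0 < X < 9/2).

P(0 < X < 9/2) = ∫_{0}^{9/2} f(x) dx
where f(x) = \frac{3 e^{- \frac{3 x}{5}}}{5}
= 1 - e^{- \frac{27}{10}}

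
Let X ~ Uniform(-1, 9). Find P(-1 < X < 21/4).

P(-1 < X < 21/4) = ∫_{-1}^{21/4} f(x) dx
where f(x) = \frac{1}{10}
= \frac{5}{8}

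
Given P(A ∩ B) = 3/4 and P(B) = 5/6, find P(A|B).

P(A|B) = P(A ∩ B) / P(B)
= (3/4) / (5/6)
= 9/10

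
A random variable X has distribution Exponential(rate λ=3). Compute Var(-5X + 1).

For X ~ Exponential(rate λ=3):
Var(X) = \frac{1}{9}
Var(-5X + 1) = (-5)² × Var(X) = 25 × \frac{1}{9} = \frac{25}{9}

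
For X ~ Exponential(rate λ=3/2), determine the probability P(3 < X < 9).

P(3 < X < 9) = ∫_{3}^{9} f(x) dx
where f(x) = \frac{3 e^{- \frac{3 x}{2}}}{2}
= - \frac{1 - e^{9}}{e^{\frac{27}{2}}}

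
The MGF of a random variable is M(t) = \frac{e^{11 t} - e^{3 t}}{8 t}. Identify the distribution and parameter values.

The MGF M(t) = \frac{e^{11 t} - e^{3 t}}{8 t} is the standard form for the Uniform distribution.
Comparing with the known MGF formula identifies: Uniform(3, 11)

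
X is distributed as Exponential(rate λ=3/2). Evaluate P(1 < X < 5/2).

P(1 < X < 5/2) = ∫_{1}^{5/2} f(x) dx
where f(x) = \frac{3 e^{- \frac{3 x}{2}}}{2}
= - \frac{1}{e^{\frac{15}{4}}} + e^{- \frac{3}{2}}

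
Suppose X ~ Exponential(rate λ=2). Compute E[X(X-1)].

E[X(X-1)] = E[X² - X] = E[X²] - E[X]
E[X] = \frac{1}{2}
E[X²] = Var(X) + (E[X])² = \frac{1}{4} + (\frac{1}{2})² = \frac{1}{2}
E[X(X-1)] = \frac{1}{2} - \frac{1}{2} = 0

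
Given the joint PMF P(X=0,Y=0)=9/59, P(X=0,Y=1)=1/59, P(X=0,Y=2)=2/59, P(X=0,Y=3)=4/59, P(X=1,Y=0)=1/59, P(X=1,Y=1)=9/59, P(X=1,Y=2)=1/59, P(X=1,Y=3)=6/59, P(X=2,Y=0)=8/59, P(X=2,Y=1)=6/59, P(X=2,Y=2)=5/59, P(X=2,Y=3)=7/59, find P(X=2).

P(X=2) = P(X=2,Y=0) + P(X=2,Y=1) + P(X=2,Y=2) + P(X=2,Y=3)
= 8/59 + 6/59 + 5/59 + 7/59
= 26/59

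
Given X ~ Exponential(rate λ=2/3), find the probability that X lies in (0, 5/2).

P(0 < X < 5/2) = ∫_{0}^{5/2} f(x) dx
where f(x) = \frac{2 e^{- \frac{2 x}{3}}}{3}
= 1 - e^{- \frac{5}{3}}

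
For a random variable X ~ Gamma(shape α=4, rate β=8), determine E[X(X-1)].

E[X(X-1)] = E[X² - X] = E[X²] - E[X]
E[X] = \frac{1}{2}
E[X²] = Var(X) + (E[X])² = \frac{1}{16} + (\frac{1}{2})² = \frac{5}{16}
E[X(X-1)] = \frac{5}{16} - \frac{1}{2} = - \frac{3}{16}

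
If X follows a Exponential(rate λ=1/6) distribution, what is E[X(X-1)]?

E[X(X-1)] = E[X² - X] = E[X²] - E[X]
E[X] = 6
E[X²] = Var(X) + (E[X])² = 36 + (6)² = 72
E[X(X-1)] = 72 - 6 = 66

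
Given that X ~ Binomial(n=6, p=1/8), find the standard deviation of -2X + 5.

For X ~ Binomial(n=6, p=1/8):
Var(X) = \frac{21}{32}
SD(X) = √(Var(X)) = √(\frac{21}{32}) = \frac{\sqrt{42}}{8}
SD(-2X + 5) = |-2| × SD(X) = 2 × \frac{\sqrt{42}}{8} = \frac{\sqrt{42}}{4}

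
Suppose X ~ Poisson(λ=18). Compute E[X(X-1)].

E[X(X-1)] = E[X² - X] = E[X²] - E[X]
E[X] = 18
E[X²] = Var(X) + (E[X])² = 18 + (18)² = 342
E[X(X-1)] = 342 - 18 = 324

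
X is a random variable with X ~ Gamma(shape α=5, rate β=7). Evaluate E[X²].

Using the identity E[X²] = Var(X) + (E[X])²:
E[X] = \frac{5}{7}
Var(X) = \frac{5}{49}
E[X²] = \frac{5}{49} + (\frac{5}{7})²
= \frac{30}{49}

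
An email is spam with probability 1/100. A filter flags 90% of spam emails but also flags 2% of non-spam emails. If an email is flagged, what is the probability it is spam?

Let D = the rare event, + = positive/flagged.
P(D) = 1/100
P(+|D) = 90/100 = 9/10
P(+|D') = 2/100 = 1/50
P(+) = P(+|D)P(D) + P(+|D')P(D')
     = \frac{9}{10} × \frac{1}{100} + \frac{1}{50} × \frac{99}{100}
     = \frac{18}{625}
P(D|+) = P(+|D)P(D)/P(+) = \frac{5}{16}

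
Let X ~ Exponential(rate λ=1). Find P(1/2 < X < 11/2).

P(1/2 < X < 11/2) = ∫_{1/2}^{11/2} f(x) dx
where f(x) = e^{- x}
= - \frac{1 - e^{5}}{e^{\frac{11}{2}}}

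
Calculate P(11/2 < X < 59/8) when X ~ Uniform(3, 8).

P(11/2 < X < 59/8) = ∫_{11/2}^{59/8} f(x) dx
where f(x) = \frac{1}{5}
= \frac{3}{8}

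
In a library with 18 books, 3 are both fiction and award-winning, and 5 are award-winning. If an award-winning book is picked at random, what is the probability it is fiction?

P(A ∩ B) = 3/18 = 1/6
P(B) = 5/18
P(A|B) = P(A ∩ B) / P(B) = (1/6) / (5/18) = 3/5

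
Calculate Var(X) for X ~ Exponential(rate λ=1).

For X ~ Exponential(rate λ=1):
Var(X) = 1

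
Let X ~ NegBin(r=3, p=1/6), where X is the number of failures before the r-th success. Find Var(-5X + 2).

For X ~ NegBin(r=3, p=1/6), where X is the number of failures before the r-th success:
Var(X) = 90
Var(-5X + 2) = (-5)² × Var(X) = 25 × 90 = 2250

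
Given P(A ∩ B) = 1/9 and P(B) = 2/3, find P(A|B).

P(A|B) = P(A ∩ B) / P(B)
= (1/9) / (2/3)
= 1/6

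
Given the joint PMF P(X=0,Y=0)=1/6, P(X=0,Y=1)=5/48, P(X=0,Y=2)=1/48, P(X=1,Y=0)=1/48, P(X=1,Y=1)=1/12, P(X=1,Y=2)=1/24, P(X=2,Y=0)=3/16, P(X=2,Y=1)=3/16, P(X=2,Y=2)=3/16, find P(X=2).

P(X=2) = P(X=2,Y=0) + P(X=2,Y=1) + P(X=2,Y=2)
= 3/16 + 3/16 + 3/16
= 9/16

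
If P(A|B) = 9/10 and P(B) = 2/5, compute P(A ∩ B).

By definition, P(A|B) = P(A ∩ B) / P(B)
So P(A ∩ B) = P(A|B) × P(B)
= 9/10 × 2/5
= 9/25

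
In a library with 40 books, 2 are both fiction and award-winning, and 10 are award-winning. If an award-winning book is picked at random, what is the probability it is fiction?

P(A ∩ B) = 2/40 = 1/20
P(B) = 10/40 = 1/4
P(A|B) = P(A ∩ B) / P(B) = (1/20) / (1/4) = 1/5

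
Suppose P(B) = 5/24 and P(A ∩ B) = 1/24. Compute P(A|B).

P(A|B) = P(A ∩ B) / P(B)
= (1/24) / (5/24)
= 1/5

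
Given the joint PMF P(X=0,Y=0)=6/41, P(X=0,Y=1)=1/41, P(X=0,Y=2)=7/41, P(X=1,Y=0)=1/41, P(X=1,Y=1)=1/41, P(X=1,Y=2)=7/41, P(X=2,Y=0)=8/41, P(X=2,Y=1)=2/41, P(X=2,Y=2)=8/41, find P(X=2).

P(X=2) = P(X=2,Y=0) + P(X=2,Y=1) + P(X=2,Y=2)
= 8/41 + 2/41 + 8/41
= 18/41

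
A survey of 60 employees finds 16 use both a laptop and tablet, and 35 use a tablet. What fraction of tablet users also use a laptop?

P(A ∩ B) = 16/60 = 4/15
P(B) = 35/60 = 7/12
P(A|B) = P(A ∩ B) / P(B) = (4/15) / (7/12) = 16/35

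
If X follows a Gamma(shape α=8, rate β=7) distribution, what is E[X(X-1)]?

E[X(X-1)] = E[X² - X] = E[X²] - E[X]
E[X] = \frac{8}{7}
E[X²] = Var(X) + (E[X])² = \frac{8}{49} + (\frac{8}{7})² = \frac{72}{49}
E[X(X-1)] = \frac{72}{49} - \frac{8}{7} = \frac{16}{49}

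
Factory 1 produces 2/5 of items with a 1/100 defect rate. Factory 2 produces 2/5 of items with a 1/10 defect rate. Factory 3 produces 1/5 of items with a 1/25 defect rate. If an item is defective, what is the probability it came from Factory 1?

Using Bayes' theorem:
P(F1) = 2/5, P(D|F1) = 1/100
P(F2) = 2/5, P(D|F2) = 1/10
P(F3) = 1/5, P(D|F3) = 1/25
P(D) = P(D|F1)P(F1) + P(D|F2)P(F2) + P(D|F3)P(F3)
     = \frac{13}{250}
P(F1|D) = P(D|F1)P(F1) / P(D)
= \frac{1}{13}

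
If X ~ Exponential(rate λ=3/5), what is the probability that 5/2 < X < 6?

P(5/2 < X < 6) = ∫_{5/2}^{6} f(x) dx
where f(x) = \frac{3 e^{- \frac{3 x}{5}}}{5}
= - \frac{1}{e^{\frac{18}{5}}} + e^{- \frac{3}{2}}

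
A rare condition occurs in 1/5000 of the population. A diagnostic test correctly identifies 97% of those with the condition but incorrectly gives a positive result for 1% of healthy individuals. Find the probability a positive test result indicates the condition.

Let D = the rare event, + = positive/flagged.
P(D) = 1/5000
P(+|D) = 97/100
P(+|D') = 1/100
P(+) = P(+|D)P(D) + P(+|D')P(D')
     = \frac{97}{100} × \frac{1}{5000} + \frac{1}{100} × \frac{4999}{5000}
     = \frac{637}{62500}
P(D|+) = P(+|D)P(D)/P(+) = \frac{97}{5096}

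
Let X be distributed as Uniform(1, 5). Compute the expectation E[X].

For X ~ Uniform(1, 5), the expected value is:
E[X] = 3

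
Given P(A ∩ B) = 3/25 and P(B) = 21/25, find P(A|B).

P(A|B) = P(A ∩ B) / P(B)
= (3/25) / (21/25)
= 1/7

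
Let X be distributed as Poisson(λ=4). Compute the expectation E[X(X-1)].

E[X(X-1)] = E[X² - X] = E[X²] - E[X]
E[X] = 4
E[X²] = Var(X) + (E[X])² = 4 + (4)² = 20
E[X(X-1)] = 20 - 4 = 16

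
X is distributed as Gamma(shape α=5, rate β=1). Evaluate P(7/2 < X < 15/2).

P(7/2 < X < 15/2) = ∫_{7/2}^{15/2} f(x) dx
where f(x) = \frac{x^{4} e^{- x}}{24}
= \frac{-30563 + 3075 e^{4}}{128 e^{\frac{15}{2}}}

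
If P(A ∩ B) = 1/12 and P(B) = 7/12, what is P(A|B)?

P(A|B) = P(A ∩ B) / P(B)
= (1/12) / (7/12)
= 1/7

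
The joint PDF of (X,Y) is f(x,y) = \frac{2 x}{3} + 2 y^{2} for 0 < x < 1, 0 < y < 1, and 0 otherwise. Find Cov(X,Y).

E[XY] = ∫∫ xy × f(x,y) dx dy = \frac{13}{36}
E[X] = \frac{5}{9}
E[Y] = \frac{2}{3}
Cov(X,Y) = E[XY] - E[X]E[Y] = - \frac{1}{108}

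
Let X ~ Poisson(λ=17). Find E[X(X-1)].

E[X(X-1)] = E[X² - X] = E[X²] - E[X]
E[X] = 17
E[X²] = Var(X) + (E[X])² = 17 + (17)² = 306
E[X(X-1)] = 306 - 17 = 289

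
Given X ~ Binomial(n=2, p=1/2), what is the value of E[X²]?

Using the identity E[X²] = Var(X) + (E[X])²:
E[X] = 1
Var(X) = \frac{1}{2}
E[X²] = \frac{1}{2} + (1)²
= \frac{3}{2}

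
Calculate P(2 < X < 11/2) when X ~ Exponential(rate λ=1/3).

P(2 < X < 11/2) = ∫_{2}^{11/2} f(x) dx
where f(x) = \frac{e^{- \frac{x}{3}}}{3}
= - \frac{1}{e^{\frac{11}{6}}} + e^{- \frac{2}{3}}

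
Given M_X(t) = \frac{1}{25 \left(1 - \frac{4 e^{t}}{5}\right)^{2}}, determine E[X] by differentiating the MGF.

To find E[X], compute M^(1)(0):
M^(1)(t) = \frac{8 e^{t}}{125 \left(1 - \frac{4 e^{t}}{5}\right)^{3}}
M^(1)(0) = 8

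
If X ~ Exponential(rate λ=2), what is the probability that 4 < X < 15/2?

P(4 < X < 15/2) = ∫_{4}^{15/2} f(x) dx
where f(x) = 2 e^{- 2 x}
= - \frac{1 - e^{7}}{e^{15}}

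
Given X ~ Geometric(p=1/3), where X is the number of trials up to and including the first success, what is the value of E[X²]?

Using the identity E[X²] = Var(X) + (E[X])²:
E[X] = 3
Var(X) = 6
E[X²] = 6 + (3)²
= 15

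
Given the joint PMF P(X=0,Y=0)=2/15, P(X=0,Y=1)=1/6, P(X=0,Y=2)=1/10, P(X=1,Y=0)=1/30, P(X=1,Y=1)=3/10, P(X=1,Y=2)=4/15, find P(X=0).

P(X=0) = P(X=0,Y=0) + P(X=0,Y=1) + P(X=0,Y=2)
= 2/15 + 1/6 + 1/10
= 2/5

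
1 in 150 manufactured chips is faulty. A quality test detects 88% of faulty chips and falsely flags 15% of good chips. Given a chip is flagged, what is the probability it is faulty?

Let D = the rare event, + = positive/flagged.
P(D) = 1/150
P(+|D) = 88/100 = 22/25
P(+|D') = 15/100 = 3/20
P(+) = P(+|D)P(D) + P(+|D')P(D')
     = \frac{22}{25} × \frac{1}{150} + \frac{3}{20} × \frac{149}{150}
     = \frac{2323}{15000}
P(D|+) = P(+|D)P(D)/P(+) = \frac{88}{2323}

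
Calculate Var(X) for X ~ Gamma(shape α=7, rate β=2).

For X ~ Gamma(shape α=7, rate β=2):
Var(X) = \frac{7}{4}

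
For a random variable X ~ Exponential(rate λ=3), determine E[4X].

For X ~ Exponential(rate λ=3):
E[X] = \frac{1}{3}
E[4X] = 4 × E[X] + 0 = \frac{4}{3}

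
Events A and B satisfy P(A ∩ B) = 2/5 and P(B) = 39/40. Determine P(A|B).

P(A|B) = P(A ∩ B) / P(B)
= (2/5) / (39/40)
= 16/39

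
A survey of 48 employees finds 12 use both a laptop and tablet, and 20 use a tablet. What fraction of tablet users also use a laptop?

P(A ∩ B) = 12/48 = 1/4
P(B) = 20/48 = 5/12
P(A|B) = P(A ∩ B) / P(B) = (1/4) / (5/12) = 3/5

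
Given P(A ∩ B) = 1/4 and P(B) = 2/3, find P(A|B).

P(A|B) = P(A ∩ B) / P(B)
= (1/4) / (2/3)
= 3/8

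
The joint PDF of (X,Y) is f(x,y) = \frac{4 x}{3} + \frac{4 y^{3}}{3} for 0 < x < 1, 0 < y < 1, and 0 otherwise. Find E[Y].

E[Y] = ∫_0^1 ∫_0^1 y × f(x,y) dx dy
= \frac{3}{5}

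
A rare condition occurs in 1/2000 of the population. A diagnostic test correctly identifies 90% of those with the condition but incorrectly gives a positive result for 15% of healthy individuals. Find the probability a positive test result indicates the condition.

Let D = the rare event, + = positive/flagged.
P(D) = 1/2000
P(+|D) = 90/100 = 9/10
P(+|D') = 15/100 = 3/20
P(+) = P(+|D)P(D) + P(+|D')P(D')
     = \frac{9}{10} × \frac{1}{2000} + \frac{3}{20} × \frac{1999}{2000}
     = \frac{1203}{8000}
P(D|+) = P(+|D)P(D)/P(+) = \frac{6}{2005}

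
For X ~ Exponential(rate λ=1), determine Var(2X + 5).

For X ~ Exponential(rate λ=1):
Var(X) = 1
Var(2X + 5) = (2)² × Var(X) = 4 × 1 = 4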